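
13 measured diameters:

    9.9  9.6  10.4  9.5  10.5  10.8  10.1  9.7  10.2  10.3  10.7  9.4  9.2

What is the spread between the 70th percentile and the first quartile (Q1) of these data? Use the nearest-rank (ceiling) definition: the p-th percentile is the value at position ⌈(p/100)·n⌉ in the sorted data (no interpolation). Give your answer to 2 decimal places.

0.80

Sorted: 9.2, 9.4, 9.5, 9.6, 9.7, 9.9, 10.1, 10.2, 10.3, 10.4, 10.5, 10.7, 10.8.
n = 13.
P25: rank ⌈25/100·13⌉ = 4 → 9.6.
P70: rank ⌈70/100·13⌉ = 10 → 10.4.
Difference: 10.4 − 9.6 = 0.8.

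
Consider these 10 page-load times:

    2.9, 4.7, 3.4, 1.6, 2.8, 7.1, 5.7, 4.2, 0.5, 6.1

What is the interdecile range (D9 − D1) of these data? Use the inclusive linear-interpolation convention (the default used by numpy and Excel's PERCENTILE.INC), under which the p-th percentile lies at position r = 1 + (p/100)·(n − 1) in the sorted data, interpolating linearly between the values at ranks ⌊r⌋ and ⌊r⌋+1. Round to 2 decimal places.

4.71

Sorted: 0.5, 1.6, 2.8, 2.9, 3.4, 4.2, 4.7, 5.7, 6.1, 7.1.
n = 10.
P10: r = 1.9; ranks 1–2 are 0.5, 1.6; interpolating gives 1.49.
P90: r = 9.1; ranks 9–10 are 6.1, 7.1; interpolating gives 6.2.
Difference: 6.2 − 1.49 = 4.71.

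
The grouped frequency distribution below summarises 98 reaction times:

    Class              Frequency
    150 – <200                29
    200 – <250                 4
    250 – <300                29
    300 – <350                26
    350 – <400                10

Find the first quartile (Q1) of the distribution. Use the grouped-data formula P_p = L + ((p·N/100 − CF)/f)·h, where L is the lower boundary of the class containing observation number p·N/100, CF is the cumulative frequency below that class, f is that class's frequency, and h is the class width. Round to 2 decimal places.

192.24

N = 98; target position k = 25/100 · 98 = 24.5.
Cumulative frequencies: 29, 33, 62, 88, 98.
Observation 24.5 falls in the class 150 – <200.
L = 150, CF = 0, f = 29, h = 50.
P25 = 150 + ((24.5 − 0)/29)·50 = 150 + 42.2414 = 192.241.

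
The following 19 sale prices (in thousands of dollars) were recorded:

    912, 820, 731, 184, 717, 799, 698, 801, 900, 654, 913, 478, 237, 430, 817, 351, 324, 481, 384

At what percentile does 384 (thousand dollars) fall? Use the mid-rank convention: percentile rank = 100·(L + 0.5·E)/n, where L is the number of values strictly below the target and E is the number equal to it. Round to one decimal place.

Sorted: 184, 237, 324, 351, 384, 430, 478, 481, 654, 698, 717, 731, 799, 801, 817, 820, 900, 912, 913.
Count below 384: L = 4; count equal: E = 1; n = 19.
Percentile rank = 100·(4 + 0.5·1)/19 = 100·4.5/19 = 23.68.

23.7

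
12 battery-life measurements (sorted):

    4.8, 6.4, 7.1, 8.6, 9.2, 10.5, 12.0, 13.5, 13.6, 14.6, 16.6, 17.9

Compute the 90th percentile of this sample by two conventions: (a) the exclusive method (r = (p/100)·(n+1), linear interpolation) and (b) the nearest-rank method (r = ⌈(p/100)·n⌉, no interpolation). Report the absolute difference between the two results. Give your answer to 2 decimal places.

n = 12.
(a) r = 11.7; between ranks 11 (16.6) and 12 (17.9): 17.51.
(b) the nearest-rank method: rank 11 → 16.6.
|17.51 − 16.6| = 0.91.

0.91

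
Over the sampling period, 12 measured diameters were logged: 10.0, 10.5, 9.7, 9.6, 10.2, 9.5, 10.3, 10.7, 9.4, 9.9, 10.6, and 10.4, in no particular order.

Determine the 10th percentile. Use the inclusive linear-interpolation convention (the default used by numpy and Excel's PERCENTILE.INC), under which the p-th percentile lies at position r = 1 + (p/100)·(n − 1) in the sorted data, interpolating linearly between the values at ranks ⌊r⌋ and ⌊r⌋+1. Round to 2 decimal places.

Sorted: 9.4, 9.5, 9.6, 9.7, 9.9, 10.0, 10.2, 10.3, 10.4, 10.5, 10.6, 10.7.
n = 12.
r = 1 + (10/100)·(12 − 1) = 1 + 1.1 = 2.1.
Rank 2 is 9.5 and rank 3 is 9.6.
Interpolate: 9.5 + 0.1·(9.6 − 9.5) = 9.5 + 0.1·0.1 = 9.51.

9.51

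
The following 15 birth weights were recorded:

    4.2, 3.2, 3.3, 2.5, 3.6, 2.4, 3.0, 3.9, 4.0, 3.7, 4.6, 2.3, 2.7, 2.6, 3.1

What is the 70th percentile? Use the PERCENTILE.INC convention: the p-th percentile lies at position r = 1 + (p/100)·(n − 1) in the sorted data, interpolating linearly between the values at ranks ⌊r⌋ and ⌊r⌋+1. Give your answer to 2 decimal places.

Sorted: 2.3, 2.4, 2.5, 2.6, 2.7, 3.0, 3.1, 3.2, 3.3, 3.6, 3.7, 3.9, 4.0, 4.2, 4.6.
n = 15.
r = 1 + (70/100)·(15 − 1) = 1 + 9.8 = 10.8.
Rank 10 is 3.6 and rank 11 is 3.7.
Interpolate: 3.6 + 0.8·(3.7 − 3.6) = 3.6 + 0.8·0.1 = 3.68.

3.68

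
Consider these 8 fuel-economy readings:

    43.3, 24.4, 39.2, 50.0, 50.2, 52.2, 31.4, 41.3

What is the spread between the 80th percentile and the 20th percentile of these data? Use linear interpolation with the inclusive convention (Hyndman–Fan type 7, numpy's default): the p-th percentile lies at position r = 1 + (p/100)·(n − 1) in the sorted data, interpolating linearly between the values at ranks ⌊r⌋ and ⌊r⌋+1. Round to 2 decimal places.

15.60

Sorted: 24.4, 31.4, 39.2, 41.3, 43.3, 50.0, 50.2, 52.2.
n = 8.
P20: r = 2.4; ranks 2–3 are 31.4, 39.2; interpolating gives 34.52.
P80: r = 6.6; ranks 6–7 are 50.0, 50.2; interpolating gives 50.12.
Difference: 50.12 − 34.52 = 15.6.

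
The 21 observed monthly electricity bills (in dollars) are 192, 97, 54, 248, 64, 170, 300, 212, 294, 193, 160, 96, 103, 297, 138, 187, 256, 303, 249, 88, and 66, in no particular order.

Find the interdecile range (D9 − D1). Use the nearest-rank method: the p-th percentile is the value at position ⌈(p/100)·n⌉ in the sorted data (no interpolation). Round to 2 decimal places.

231.00

Sorted: 54, 64, 66, 88, 96, 97, 103, 138, 160, 170, 187, 192, 193, 212, 248, 249, 256, 294, 297, 300, 303.
n = 21.
P10: rank ⌈10/100·21⌉ = 3 → 66.
P90: rank ⌈90/100·21⌉ = 19 → 297.
Difference: 297 − 66 = 231.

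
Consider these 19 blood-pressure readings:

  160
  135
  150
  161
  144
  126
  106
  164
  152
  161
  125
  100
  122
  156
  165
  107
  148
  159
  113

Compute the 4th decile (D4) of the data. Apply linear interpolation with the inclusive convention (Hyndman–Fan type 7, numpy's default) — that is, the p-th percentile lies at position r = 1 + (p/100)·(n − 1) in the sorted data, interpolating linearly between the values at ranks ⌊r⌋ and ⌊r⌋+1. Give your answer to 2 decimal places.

136.80

Sorted: 100, 106, 107, 113, 122, 125, 126, 135, 144, 148, 150, 152, 156, 159, 160, 161, 161, 164, 165.
n = 19.
r = 1 + (40/100)·(19 − 1) = 1 + 7.2 = 8.2.
Rank 8 is 135 and rank 9 is 144.
Interpolate: 135 + 0.2·(144 − 135) = 135 + 0.2·9 = 136.8.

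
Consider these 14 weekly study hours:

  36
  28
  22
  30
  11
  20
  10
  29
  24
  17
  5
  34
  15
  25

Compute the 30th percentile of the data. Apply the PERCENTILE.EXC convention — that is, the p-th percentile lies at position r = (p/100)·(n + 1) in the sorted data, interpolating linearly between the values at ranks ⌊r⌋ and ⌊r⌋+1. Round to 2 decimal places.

Sorted: 5, 10, 11, 15, 17, 20, 22, 24, 25, 28, 29, 30, 34, 36.
n = 14.
r = (30/100)·(14 + 1) = 4.5.
Rank 4 is 15 and rank 5 is 17.
Interpolate: 15 + 0.5·(17 − 15) = 15 + 0.5·2 = 16.

16.00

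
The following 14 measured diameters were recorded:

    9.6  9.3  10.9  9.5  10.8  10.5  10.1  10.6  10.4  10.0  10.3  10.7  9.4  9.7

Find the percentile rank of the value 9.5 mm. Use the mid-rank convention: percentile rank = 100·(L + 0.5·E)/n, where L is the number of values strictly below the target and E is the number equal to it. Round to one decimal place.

17.9

Sorted: 9.3, 9.4, 9.5, 9.6, 9.7, 10.0, 10.1, 10.3, 10.4, 10.5, 10.6, 10.7, 10.8, 10.9.
Count below 9.5: L = 2; count equal: E = 1; n = 14.
Percentile rank = 100·(2 + 0.5·1)/14 = 100·2.5/14 = 17.86.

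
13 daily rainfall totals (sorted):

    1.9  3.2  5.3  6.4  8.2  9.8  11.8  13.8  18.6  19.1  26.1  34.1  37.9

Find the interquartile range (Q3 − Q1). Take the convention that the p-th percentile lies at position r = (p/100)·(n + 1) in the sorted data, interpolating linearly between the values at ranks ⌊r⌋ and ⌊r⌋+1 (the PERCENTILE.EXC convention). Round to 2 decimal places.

16.75

n = 13.
P25: r = 3.5; ranks 3–4 are 5.3, 6.4; interpolating gives 5.85.
P75: r = 10.5; ranks 10–11 are 19.1, 26.1; interpolating gives 22.6.
Difference: 22.6 − 5.85 = 16.75.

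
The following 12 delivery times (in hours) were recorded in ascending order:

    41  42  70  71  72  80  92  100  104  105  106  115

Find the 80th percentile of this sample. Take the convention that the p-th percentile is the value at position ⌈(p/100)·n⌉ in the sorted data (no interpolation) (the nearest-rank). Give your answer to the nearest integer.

n = 12.
Position = ⌈80/100 · 12⌉ = ⌈9.6⌉ = 10.
The value at rank 10 is 105.

105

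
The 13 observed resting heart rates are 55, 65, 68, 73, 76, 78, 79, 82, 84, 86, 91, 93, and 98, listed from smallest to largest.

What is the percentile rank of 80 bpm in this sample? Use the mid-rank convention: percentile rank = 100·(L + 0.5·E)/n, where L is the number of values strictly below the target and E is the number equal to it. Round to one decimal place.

Count below 80: L = 7; count equal: E = 0; n = 13.
Percentile rank = 100·(7 + 0.5·0)/13 = 100·7/13 = 53.85.

53.8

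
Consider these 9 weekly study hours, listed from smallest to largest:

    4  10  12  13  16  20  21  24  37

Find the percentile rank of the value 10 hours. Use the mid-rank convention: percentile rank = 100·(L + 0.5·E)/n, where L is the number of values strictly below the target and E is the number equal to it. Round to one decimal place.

Count below 10: L = 1; count equal: E = 1; n = 9.
Percentile rank = 100·(1 + 0.5·1)/9 = 100·1.5/9 = 16.67.

16.7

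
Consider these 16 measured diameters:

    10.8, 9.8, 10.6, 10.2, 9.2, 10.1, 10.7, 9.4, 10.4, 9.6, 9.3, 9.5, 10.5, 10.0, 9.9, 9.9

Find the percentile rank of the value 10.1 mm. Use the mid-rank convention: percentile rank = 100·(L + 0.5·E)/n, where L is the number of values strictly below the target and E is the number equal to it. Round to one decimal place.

Sorted: 9.2, 9.3, 9.4, 9.5, 9.6, 9.8, 9.9, 9.9, 10.0, 10.1, 10.2, 10.4, 10.5, 10.6, 10.7, 10.8.
Count below 10.1: L = 9; count equal: E = 1; n = 16.
Percentile rank = 100·(9 + 0.5·1)/16 = 100·9.5/16 = 59.38.

59.4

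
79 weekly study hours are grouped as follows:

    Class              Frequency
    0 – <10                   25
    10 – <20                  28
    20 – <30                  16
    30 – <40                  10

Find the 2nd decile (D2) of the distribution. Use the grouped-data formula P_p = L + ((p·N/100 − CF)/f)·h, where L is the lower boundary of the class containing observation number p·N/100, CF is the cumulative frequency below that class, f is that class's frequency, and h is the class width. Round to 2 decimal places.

6.32

N = 79; target position k = 20/100 · 79 = 15.8.
Cumulative frequencies: 25, 53, 69, 79.
Observation 15.8 falls in the class 0 – <10.
L = 0, CF = 0, f = 25, h = 10.
P20 = 0 + ((15.8 − 0)/25)·10 = 0 + 6.32 = 6.32.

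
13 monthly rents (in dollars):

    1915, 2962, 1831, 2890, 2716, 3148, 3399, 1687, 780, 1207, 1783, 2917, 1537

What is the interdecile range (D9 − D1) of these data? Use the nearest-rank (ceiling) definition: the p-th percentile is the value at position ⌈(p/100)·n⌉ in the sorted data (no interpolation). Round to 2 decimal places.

Sorted: 780, 1207, 1537, 1687, 1783, 1831, 1915, 2716, 2890, 2917, 2962, 3148, 3399.
n = 13.
P10: rank ⌈10/100·13⌉ = 2 → 1207.
P90: rank ⌈90/100·13⌉ = 12 → 3148.
Difference: 3148 − 1207 = 1941.

1941.00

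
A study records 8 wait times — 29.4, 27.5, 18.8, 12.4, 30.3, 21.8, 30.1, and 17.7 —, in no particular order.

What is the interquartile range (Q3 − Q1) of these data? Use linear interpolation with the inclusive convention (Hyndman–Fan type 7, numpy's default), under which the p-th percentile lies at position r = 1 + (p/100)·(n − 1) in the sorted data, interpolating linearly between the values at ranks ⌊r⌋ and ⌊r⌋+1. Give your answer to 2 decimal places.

11.05

Sorted: 12.4, 17.7, 18.8, 21.8, 27.5, 29.4, 30.1, 30.3.
n = 8.
P25: r = 2.75; ranks 2–3 are 17.7, 18.8; interpolating gives 18.525.
P75: r = 6.25; ranks 6–7 are 29.4, 30.1; interpolating gives 29.575.
Difference: 29.575 − 18.525 = 11.05.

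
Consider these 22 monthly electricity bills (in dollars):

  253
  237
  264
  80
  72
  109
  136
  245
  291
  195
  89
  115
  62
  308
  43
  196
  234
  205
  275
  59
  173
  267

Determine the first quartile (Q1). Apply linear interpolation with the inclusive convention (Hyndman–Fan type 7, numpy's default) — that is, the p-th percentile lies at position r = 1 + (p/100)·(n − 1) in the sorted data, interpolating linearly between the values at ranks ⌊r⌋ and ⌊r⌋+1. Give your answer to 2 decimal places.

94.00

Sorted: 43, 59, 62, 72, 80, 89, 109, 115, 136, 173, 195, 196, 205, 234, 237, 245, 253, 264, 267, 275, 291, 308.
n = 22.
r = 1 + (25/100)·(22 − 1) = 1 + 5.25 = 6.25.
Rank 6 is 89 and rank 7 is 109.
Interpolate: 89 + 0.25·(109 − 89) = 89 + 0.25·20 = 94.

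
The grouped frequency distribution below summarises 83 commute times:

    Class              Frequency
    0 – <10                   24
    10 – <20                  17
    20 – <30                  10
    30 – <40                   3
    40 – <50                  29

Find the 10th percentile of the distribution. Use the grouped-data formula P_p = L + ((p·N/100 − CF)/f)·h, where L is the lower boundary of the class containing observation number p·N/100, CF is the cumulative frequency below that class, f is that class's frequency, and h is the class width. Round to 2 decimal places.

N = 83; target position k = 10/100 · 83 = 8.3.
Cumulative frequencies: 24, 41, 51, 54, 83.
Observation 8.3 falls in the class 0 – <10.
L = 0, CF = 0, f = 24, h = 10.
P10 = 0 + ((8.3 − 0)/24)·10 = 0 + 3.45833 = 3.45833.

3.46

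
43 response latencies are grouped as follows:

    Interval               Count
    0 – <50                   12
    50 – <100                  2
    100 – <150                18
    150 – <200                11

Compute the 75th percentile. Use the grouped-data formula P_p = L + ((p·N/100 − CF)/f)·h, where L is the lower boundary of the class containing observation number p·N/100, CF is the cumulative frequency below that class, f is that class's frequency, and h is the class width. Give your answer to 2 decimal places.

151.14

N = 43; target position k = 75/100 · 43 = 32.25.
Cumulative frequencies: 12, 14, 32, 43.
Observation 32.25 falls in the class 150 – <200.
L = 150, CF = 32, f = 11, h = 50.
P75 = 150 + ((32.25 − 32)/11)·50 = 150 + 1.13636 = 151.136.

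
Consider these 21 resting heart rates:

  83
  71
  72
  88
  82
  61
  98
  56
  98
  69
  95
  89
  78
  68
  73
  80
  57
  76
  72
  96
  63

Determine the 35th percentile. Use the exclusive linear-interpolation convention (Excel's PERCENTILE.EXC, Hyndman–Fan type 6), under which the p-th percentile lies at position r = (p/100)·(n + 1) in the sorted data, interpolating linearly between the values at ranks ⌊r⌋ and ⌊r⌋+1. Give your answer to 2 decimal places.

71.70

Sorted: 56, 57, 61, 63, 68, 69, 71, 72, 72, 73, 76, 78, 80, 82, 83, 88, 89, 95, 96, 98, 98.
n = 21.
r = (35/100)·(21 + 1) = 7.7.
Rank 7 is 71 and rank 8 is 72.
Interpolate: 71 + 0.7·(72 − 71) = 71 + 0.7·1 = 71.7.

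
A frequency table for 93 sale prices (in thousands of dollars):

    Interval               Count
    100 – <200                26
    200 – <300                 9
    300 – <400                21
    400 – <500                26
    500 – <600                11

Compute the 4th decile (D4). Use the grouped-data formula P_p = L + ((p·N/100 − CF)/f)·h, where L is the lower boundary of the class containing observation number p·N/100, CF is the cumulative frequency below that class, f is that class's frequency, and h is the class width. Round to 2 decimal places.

N = 93; target position k = 40/100 · 93 = 37.2.
Cumulative frequencies: 26, 35, 56, 82, 93.
Observation 37.2 falls in the class 300 – <400.
L = 300, CF = 35, f = 21, h = 100.
P40 = 300 + ((37.2 − 35)/21)·100 = 300 + 10.4762 = 310.476.

310.48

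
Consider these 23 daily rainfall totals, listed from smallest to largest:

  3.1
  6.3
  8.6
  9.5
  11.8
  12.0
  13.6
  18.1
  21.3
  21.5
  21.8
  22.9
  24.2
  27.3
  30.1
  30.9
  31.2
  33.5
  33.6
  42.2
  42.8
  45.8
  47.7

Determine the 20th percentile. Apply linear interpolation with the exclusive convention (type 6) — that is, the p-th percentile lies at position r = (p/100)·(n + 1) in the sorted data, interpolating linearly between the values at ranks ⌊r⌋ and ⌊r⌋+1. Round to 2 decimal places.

11.34

n = 23.
r = (20/100)·(23 + 1) = 4.8.
Rank 4 is 9.5 and rank 5 is 11.8.
Interpolate: 9.5 + 0.8·(11.8 − 9.5) = 9.5 + 0.8·2.3 = 11.34.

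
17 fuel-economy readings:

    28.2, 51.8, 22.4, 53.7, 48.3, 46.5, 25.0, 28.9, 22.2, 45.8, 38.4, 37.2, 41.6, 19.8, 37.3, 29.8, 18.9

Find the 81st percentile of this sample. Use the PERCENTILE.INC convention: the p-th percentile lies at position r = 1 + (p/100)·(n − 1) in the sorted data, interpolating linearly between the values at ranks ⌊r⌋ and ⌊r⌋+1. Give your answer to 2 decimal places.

46.47

Sorted: 18.9, 19.8, 22.2, 22.4, 25.0, 28.2, 28.9, 29.8, 37.2, 37.3, 38.4, 41.6, 45.8, 46.5, 48.3, 51.8, 53.7.
n = 17.
r = 1 + (81/100)·(17 − 1) = 1 + 12.96 = 13.96.
Rank 13 is 45.8 and rank 14 is 46.5.
Interpolate: 45.8 + 0.96·(46.5 − 45.8) = 45.8 + 0.96·0.7 = 46.472.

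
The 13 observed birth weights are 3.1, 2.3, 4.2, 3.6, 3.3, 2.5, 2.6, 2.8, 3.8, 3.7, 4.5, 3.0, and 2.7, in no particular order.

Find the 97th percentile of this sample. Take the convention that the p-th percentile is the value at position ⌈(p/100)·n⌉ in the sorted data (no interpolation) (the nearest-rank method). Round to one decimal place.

4.5

Sorted: 2.3, 2.5, 2.6, 2.7, 2.8, 3.0, 3.1, 3.3, 3.6, 3.7, 3.8, 4.2, 4.5.
n = 13.
Position = ⌈97/100 · 13⌉ = ⌈12.61⌉ = 13.
The value at rank 13 is 4.5.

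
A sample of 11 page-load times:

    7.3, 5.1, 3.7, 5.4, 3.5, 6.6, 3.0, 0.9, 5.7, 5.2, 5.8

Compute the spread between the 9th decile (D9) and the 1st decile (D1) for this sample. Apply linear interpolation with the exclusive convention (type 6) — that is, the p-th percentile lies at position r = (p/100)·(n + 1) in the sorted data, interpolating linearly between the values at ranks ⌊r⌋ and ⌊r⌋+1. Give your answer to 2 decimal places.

Sorted: 0.9, 3.0, 3.5, 3.7, 5.1, 5.2, 5.4, 5.7, 5.8, 6.6, 7.3.
n = 11.
P10: r = 1.2; ranks 1–2 are 0.9, 3.0; interpolating gives 1.32.
P90: r = 10.8; ranks 10–11 are 6.6, 7.3; interpolating gives 7.16.
Difference: 7.16 − 1.32 = 5.84.

5.84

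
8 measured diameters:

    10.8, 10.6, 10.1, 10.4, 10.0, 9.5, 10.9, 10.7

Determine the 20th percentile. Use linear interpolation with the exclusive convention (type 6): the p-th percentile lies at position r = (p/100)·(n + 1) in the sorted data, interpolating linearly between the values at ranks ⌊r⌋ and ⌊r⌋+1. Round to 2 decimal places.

Sorted: 9.5, 10.0, 10.1, 10.4, 10.6, 10.7, 10.8, 10.9.
n = 8.
r = (20/100)·(8 + 1) = 1.8.
Rank 1 is 9.5 and rank 2 is 10.0.
Interpolate: 9.5 + 0.8·(10.0 − 9.5) = 9.5 + 0.8·0.5 = 9.9.

9.90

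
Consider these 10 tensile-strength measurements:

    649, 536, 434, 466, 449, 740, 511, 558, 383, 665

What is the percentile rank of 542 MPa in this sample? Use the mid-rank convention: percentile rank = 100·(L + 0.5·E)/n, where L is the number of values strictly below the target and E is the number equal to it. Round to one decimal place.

60.0

Sorted: 383, 434, 449, 466, 511, 536, 558, 649, 665, 740.
Count below 542: L = 6; count equal: E = 0; n = 10.
Percentile rank = 100·(6 + 0.5·0)/10 = 100·6/10 = 60.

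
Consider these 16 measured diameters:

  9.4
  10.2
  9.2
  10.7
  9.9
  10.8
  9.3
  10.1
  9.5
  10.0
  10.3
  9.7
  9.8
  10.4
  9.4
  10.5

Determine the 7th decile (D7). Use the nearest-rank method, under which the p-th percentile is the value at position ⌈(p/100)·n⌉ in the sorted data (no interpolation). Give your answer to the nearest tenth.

Sorted: 9.2, 9.3, 9.4, 9.4, 9.5, 9.7, 9.8, 9.9, 10.0, 10.1, 10.2, 10.3, 10.4, 10.5, 10.7, 10.8.
n = 16.
Position = ⌈70/100 · 16⌉ = ⌈11.2⌉ = 12.
The value at rank 12 is 10.3.

10.3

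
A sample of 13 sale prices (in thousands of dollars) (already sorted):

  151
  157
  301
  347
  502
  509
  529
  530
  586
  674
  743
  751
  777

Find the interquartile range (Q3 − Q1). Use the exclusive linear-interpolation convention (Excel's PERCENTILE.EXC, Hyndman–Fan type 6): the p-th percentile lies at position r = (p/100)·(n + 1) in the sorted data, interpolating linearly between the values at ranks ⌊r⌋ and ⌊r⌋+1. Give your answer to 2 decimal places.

384.50

n = 13.
P25: r = 3.5; ranks 3–4 are 301, 347; interpolating gives 324.
P75: r = 10.5; ranks 10–11 are 674, 743; interpolating gives 708.5.
Difference: 708.5 − 324 = 384.5.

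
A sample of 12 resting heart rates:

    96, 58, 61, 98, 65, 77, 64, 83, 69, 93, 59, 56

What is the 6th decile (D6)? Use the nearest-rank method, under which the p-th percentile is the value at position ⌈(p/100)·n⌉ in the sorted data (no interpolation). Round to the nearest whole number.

Sorted: 56, 58, 59, 61, 64, 65, 69, 77, 83, 93, 96, 98.
n = 12.
Position = ⌈60/100 · 12⌉ = ⌈7.2⌉ = 8.
The value at rank 8 is 77.

77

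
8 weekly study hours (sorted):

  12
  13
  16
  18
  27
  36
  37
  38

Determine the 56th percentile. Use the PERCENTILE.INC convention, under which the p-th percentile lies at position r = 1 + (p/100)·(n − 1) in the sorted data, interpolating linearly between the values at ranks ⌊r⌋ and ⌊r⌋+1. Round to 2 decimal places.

26.28

n = 8.
r = 1 + (56/100)·(8 − 1) = 1 + 3.92 = 4.92.
Rank 4 is 18 and rank 5 is 27.
Interpolate: 18 + 0.92·(27 − 18) = 18 + 0.92·9 = 26.28.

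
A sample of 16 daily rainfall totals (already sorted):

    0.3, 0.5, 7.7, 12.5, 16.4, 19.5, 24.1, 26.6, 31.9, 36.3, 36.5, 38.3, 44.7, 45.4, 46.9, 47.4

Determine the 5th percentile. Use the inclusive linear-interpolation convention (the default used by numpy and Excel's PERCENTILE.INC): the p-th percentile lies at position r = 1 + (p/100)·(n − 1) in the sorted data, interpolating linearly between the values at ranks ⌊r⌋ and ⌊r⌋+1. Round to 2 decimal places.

0.45

n = 16.
r = 1 + (5/100)·(16 − 1) = 1 + 0.75 = 1.75.
Rank 1 is 0.3 and rank 2 is 0.5.
Interpolate: 0.3 + 0.75·(0.5 − 0.3) = 0.3 + 0.75·0.2 = 0.45.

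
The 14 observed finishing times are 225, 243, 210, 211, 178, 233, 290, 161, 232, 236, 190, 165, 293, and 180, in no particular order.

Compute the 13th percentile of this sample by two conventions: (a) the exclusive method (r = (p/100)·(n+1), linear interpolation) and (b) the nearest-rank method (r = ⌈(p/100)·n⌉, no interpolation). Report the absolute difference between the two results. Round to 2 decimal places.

0.20

Sorted: 161, 165, 178, 180, 190, 210, 211, 225, 232, 233, 236, 243, 290, 293.
n = 14.
(a) r = 1.95; between ranks 1 (161) and 2 (165): 164.8.
(b) the nearest-rank method: rank 2 → 165.
|164.8 − 165| = 0.2.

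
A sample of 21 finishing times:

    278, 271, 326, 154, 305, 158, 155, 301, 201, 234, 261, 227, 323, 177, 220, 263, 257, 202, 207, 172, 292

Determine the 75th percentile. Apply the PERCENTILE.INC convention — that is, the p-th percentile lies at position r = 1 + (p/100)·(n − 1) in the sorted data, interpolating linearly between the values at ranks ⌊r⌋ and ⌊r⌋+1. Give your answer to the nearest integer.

Sorted: 154, 155, 158, 172, 177, 201, 202, 207, 220, 227, 234, 257, 261, 263, 271, 278, 292, 301, 305, 323, 326.
n = 21.
r = 1 + (75/100)·(21 − 1) = 1 + 15 = 16.
r is an integer, so P75 is the value at rank 16: 278.

278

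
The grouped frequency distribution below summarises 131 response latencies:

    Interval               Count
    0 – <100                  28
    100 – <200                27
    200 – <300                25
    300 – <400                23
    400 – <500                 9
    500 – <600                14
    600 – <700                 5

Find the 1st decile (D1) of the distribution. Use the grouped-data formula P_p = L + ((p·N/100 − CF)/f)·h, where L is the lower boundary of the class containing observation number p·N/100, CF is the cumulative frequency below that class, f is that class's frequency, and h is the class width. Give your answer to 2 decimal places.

46.79

N = 131; target position k = 10/100 · 131 = 13.1.
Cumulative frequencies: 28, 55, 80, 103, 112, 126, 131.
Observation 13.1 falls in the class 0 – <100.
L = 0, CF = 0, f = 28, h = 100.
P10 = 0 + ((13.1 − 0)/28)·100 = 0 + 46.7857 = 46.7857.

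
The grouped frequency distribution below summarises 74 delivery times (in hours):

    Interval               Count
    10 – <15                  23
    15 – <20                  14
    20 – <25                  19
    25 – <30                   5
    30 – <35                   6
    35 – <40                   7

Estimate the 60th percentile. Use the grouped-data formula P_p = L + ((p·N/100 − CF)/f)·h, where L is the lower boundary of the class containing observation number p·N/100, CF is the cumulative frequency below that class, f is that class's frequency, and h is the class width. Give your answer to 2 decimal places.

N = 74; target position k = 60/100 · 74 = 44.4.
Cumulative frequencies: 23, 37, 56, 61, 67, 74.
Observation 44.4 falls in the class 20 – <25.
L = 20, CF = 37, f = 19, h = 5.
P60 = 20 + ((44.4 − 37)/19)·5 = 20 + 1.94737 = 21.9474.

21.95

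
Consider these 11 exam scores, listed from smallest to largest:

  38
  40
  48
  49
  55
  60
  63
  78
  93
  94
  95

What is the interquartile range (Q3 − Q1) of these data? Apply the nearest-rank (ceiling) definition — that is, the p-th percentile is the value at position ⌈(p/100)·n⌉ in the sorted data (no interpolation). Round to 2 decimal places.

n = 11.
P25: rank ⌈25/100·11⌉ = 3 → 48.
P75: rank ⌈75/100·11⌉ = 9 → 93.
Difference: 93 − 48 = 45.

45.00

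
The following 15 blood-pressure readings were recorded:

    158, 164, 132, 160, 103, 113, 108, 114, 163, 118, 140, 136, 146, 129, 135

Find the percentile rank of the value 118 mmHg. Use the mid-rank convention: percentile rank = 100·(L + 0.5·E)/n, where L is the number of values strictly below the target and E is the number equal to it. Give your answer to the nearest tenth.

Sorted: 103, 108, 113, 114, 118, 129, 132, 135, 136, 140, 146, 158, 160, 163, 164.
Count below 118: L = 4; count equal: E = 1; n = 15.
Percentile rank = 100·(4 + 0.5·1)/15 = 100·4.5/15 = 30.

30.0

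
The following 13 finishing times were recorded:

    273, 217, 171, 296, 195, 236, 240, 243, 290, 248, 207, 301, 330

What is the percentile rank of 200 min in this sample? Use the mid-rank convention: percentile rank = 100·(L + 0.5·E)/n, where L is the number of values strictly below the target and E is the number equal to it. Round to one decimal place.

Sorted: 171, 195, 207, 217, 236, 240, 243, 248, 273, 290, 296, 301, 330.
Count below 200: L = 2; count equal: E = 0; n = 13.
Percentile rank = 100·(2 + 0.5·0)/13 = 100·2/13 = 15.38.

15.4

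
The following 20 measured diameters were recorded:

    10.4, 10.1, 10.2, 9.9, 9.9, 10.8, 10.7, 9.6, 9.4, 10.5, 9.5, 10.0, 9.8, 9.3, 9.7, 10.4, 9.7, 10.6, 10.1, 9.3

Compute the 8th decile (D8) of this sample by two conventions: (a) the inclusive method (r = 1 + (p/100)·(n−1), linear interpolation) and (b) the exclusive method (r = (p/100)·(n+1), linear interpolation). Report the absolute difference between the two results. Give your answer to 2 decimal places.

0.06

Sorted: 9.3, 9.3, 9.4, 9.5, 9.6, 9.7, 9.7, 9.8, 9.9, 9.9, 10.0, 10.1, 10.1, 10.2, 10.4, 10.4, 10.5, 10.6, 10.7, 10.8.
n = 20.
(a) r = 16.2; between ranks 16 (10.4) and 17 (10.5): 10.42.
(b) r = 16.8; between ranks 16 (10.4) and 17 (10.5): 10.48.
|10.42 − 10.48| = 0.06.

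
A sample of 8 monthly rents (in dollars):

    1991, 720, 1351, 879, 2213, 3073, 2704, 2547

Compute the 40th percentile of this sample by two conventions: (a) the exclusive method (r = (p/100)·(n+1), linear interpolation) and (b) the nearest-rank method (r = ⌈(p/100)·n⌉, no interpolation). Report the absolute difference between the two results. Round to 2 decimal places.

256.00

Sorted: 720, 879, 1351, 1991, 2213, 2547, 2704, 3073.
n = 8.
(a) r = 3.6; between ranks 3 (1351) and 4 (1991): 1735.
(b) the nearest-rank method: rank 4 → 1991.
|1735 − 1991| = 256.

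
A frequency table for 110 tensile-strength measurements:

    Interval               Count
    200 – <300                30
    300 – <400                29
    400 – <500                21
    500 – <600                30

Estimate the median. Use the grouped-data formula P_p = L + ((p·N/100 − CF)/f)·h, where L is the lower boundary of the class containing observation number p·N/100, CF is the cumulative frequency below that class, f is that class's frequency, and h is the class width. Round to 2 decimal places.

386.21

N = 110; target position k = 50/100 · 110 = 55.
Cumulative frequencies: 30, 59, 80, 110.
Observation 55 falls in the class 300 – <400.
L = 300, CF = 30, f = 29, h = 100.
P50 = 300 + ((55 − 30)/29)·100 = 300 + 86.2069 = 386.207.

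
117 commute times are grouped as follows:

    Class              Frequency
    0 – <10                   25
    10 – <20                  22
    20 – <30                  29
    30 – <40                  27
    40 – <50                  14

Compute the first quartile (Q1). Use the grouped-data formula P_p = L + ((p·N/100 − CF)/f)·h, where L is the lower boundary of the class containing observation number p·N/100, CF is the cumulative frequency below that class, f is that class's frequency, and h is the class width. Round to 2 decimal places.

N = 117; target position k = 25/100 · 117 = 29.25.
Cumulative frequencies: 25, 47, 76, 103, 117.
Observation 29.25 falls in the class 10 – <20.
L = 10, CF = 25, f = 22, h = 10.
P25 = 10 + ((29.25 − 25)/22)·10 = 10 + 1.93182 = 11.9318.

11.93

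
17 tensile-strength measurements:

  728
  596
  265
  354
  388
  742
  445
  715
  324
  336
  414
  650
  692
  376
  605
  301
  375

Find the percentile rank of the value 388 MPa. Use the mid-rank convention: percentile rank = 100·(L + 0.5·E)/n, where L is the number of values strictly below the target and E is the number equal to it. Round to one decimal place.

Sorted: 265, 301, 324, 336, 354, 375, 376, 388, 414, 445, 596, 605, 650, 692, 715, 728, 742.
Count below 388: L = 7; count equal: E = 1; n = 17.
Percentile rank = 100·(7 + 0.5·1)/17 = 100·7.5/17 = 44.12.

44.1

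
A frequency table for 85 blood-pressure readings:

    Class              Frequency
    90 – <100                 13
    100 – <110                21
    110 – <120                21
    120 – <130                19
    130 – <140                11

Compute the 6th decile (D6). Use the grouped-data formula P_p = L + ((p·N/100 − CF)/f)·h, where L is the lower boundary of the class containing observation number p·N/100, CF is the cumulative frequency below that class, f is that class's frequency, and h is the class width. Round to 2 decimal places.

N = 85; target position k = 60/100 · 85 = 51.
Cumulative frequencies: 13, 34, 55, 74, 85.
Observation 51 falls in the class 110 – <120.
L = 110, CF = 34, f = 21, h = 10.
P60 = 110 + ((51 − 34)/21)·10 = 110 + 8.09524 = 118.095.

118.10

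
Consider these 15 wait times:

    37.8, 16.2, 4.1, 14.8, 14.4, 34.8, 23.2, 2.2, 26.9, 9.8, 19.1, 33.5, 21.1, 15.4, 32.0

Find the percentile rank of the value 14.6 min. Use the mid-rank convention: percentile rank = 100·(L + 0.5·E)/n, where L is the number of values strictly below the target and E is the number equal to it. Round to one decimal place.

26.7

Sorted: 2.2, 4.1, 9.8, 14.4, 14.8, 15.4, 16.2, 19.1, 21.1, 23.2, 26.9, 32.0, 33.5, 34.8, 37.8.
Count below 14.6: L = 4; count equal: E = 0; n = 15.
Percentile rank = 100·(4 + 0.5·0)/15 = 100·4/15 = 26.67.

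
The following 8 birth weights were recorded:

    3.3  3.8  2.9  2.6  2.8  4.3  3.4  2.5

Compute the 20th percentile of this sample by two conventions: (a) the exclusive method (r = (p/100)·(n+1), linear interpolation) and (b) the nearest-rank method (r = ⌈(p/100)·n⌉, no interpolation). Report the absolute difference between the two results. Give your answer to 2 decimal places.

0.02

Sorted: 2.5, 2.6, 2.8, 2.9, 3.3, 3.4, 3.8, 4.3.
n = 8.
(a) r = 1.8; between ranks 1 (2.5) and 2 (2.6): 2.58.
(b) the nearest-rank method: rank 2 → 2.6.
|2.58 − 2.6| = 0.02.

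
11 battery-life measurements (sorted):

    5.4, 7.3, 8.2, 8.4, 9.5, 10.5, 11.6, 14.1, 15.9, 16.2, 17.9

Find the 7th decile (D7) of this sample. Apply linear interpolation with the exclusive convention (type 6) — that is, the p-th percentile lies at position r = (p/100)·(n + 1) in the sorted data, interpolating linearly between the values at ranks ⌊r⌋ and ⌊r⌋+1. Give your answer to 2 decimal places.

n = 11.
r = (70/100)·(11 + 1) = 8.4.
Rank 8 is 14.1 and rank 9 is 15.9.
Interpolate: 14.1 + 0.4·(15.9 − 14.1) = 14.1 + 0.4·1.8 = 14.82.

14.82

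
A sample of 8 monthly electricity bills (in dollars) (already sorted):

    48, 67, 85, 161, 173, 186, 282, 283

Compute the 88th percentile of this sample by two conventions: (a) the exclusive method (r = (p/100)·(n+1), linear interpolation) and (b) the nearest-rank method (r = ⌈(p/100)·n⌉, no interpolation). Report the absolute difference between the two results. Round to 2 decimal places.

0.08

n = 8.
(a) r = 7.92; between ranks 7 (282) and 8 (283): 282.92.
(b) the nearest-rank method: rank 8 → 283.
|282.92 − 283| = 0.08.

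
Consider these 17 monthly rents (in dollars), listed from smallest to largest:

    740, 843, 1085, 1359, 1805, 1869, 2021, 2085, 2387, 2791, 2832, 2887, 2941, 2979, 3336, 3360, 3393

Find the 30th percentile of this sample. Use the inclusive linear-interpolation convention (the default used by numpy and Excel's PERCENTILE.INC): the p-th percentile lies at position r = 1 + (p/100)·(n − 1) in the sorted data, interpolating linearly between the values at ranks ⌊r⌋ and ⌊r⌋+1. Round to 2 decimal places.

1856.20

n = 17.
r = 1 + (30/100)·(17 − 1) = 1 + 4.8 = 5.8.
Rank 5 is 1805 and rank 6 is 1869.
Interpolate: 1805 + 0.8·(1869 − 1805) = 1805 + 0.8·64 = 1856.2.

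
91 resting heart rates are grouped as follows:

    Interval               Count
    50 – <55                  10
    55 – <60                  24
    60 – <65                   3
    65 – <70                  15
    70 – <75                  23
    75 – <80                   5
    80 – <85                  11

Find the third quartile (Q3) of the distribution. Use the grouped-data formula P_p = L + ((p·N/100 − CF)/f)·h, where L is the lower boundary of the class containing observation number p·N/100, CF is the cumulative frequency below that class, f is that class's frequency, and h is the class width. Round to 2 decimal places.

N = 91; target position k = 75/100 · 91 = 68.25.
Cumulative frequencies: 10, 34, 37, 52, 75, 80, 91.
Observation 68.25 falls in the class 70 – <75.
L = 70, CF = 52, f = 23, h = 5.
P75 = 70 + ((68.25 − 52)/23)·5 = 70 + 3.53261 = 73.5326.

73.53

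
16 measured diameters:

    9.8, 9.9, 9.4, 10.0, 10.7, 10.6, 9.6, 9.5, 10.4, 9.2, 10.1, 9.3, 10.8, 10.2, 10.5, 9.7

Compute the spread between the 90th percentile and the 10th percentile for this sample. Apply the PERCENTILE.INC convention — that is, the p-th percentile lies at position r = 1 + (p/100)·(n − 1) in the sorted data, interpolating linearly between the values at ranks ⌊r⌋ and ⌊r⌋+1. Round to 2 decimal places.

Sorted: 9.2, 9.3, 9.4, 9.5, 9.6, 9.7, 9.8, 9.9, 10.0, 10.1, 10.2, 10.4, 10.5, 10.6, 10.7, 10.8.
n = 16.
P10: r = 2.5; ranks 2–3 are 9.3, 9.4; interpolating gives 9.35.
P90: r = 14.5; ranks 14–15 are 10.6, 10.7; interpolating gives 10.65.
Difference: 10.65 − 9.35 = 1.3.

1.30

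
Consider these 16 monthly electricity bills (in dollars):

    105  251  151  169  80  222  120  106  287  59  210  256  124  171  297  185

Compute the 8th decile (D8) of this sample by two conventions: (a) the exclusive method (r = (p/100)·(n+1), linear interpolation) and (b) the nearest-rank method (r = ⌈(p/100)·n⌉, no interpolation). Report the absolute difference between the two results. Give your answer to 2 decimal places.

Sorted: 59, 80, 105, 106, 120, 124, 151, 169, 171, 185, 210, 222, 251, 256, 287, 297.
n = 16.
(a) r = 13.6; between ranks 13 (251) and 14 (256): 254.
(b) the nearest-rank method: rank 13 → 251.
|254 − 251| = 3.

3.00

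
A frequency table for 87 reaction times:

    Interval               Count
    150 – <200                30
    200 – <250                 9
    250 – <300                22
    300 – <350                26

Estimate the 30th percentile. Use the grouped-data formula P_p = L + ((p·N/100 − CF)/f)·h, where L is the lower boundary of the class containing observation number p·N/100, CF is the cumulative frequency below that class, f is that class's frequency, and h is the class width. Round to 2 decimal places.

N = 87; target position k = 30/100 · 87 = 26.1.
Cumulative frequencies: 30, 39, 61, 87.
Observation 26.1 falls in the class 150 – <200.
L = 150, CF = 0, f = 30, h = 50.
P30 = 150 + ((26.1 − 0)/30)·50 = 150 + 43.5 = 193.5.

193.50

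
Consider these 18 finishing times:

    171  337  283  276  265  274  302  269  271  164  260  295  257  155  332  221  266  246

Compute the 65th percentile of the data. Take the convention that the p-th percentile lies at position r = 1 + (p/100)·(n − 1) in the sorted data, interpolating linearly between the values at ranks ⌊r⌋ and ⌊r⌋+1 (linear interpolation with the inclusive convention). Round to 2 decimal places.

Sorted: 155, 164, 171, 221, 246, 257, 260, 265, 266, 269, 271, 274, 276, 283, 295, 302, 332, 337.
n = 18.
r = 1 + (65/100)·(18 − 1) = 1 + 11.05 = 12.05.
Rank 12 is 274 and rank 13 is 276.
Interpolate: 274 + 0.05·(276 − 274) = 274 + 0.05·2 = 274.1.

274.10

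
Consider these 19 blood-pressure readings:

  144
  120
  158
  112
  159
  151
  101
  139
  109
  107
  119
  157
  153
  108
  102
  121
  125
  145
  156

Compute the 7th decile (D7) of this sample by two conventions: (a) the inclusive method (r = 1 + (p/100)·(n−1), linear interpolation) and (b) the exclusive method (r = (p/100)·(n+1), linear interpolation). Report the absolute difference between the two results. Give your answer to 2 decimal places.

Sorted: 101, 102, 107, 108, 109, 112, 119, 120, 121, 125, 139, 144, 145, 151, 153, 156, 157, 158, 159.
n = 19.
(a) r = 13.6; between ranks 13 (145) and 14 (151): 148.6.
(b) r = 14 → value at rank 14 = 151.
|148.6 − 151| = 2.4.

2.40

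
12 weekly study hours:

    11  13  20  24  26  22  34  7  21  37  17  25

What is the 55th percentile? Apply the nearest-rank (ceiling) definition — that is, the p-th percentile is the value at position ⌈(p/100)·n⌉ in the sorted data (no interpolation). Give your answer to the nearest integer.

Sorted: 7, 11, 13, 17, 20, 21, 22, 24, 25, 26, 34, 37.
n = 12.
Position = ⌈55/100 · 12⌉ = ⌈6.6⌉ = 7.
The value at rank 7 is 22.

22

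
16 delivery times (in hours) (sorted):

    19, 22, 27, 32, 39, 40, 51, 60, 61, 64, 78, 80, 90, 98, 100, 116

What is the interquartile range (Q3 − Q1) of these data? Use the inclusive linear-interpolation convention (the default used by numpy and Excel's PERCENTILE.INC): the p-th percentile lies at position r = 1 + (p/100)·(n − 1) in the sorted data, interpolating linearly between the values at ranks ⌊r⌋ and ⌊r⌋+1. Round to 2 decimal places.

45.25

n = 16.
P25: r = 4.75; ranks 4–5 are 32, 39; interpolating gives 37.25.
P75: r = 12.25; ranks 12–13 are 80, 90; interpolating gives 82.5.
Difference: 82.5 − 37.25 = 45.25.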